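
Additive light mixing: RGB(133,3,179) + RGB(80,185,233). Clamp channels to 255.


Additive: each channel = min(255, C₁+C₂)
R: 133+80 = 213 → 213
G: 3+185 = 188 → 188
B: 179+233 = 412 → 255
= RGB(213, 188, 255)


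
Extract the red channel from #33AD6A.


Color: #33AD6A
R = 33 = 51
G = AD = 173
B = 6A = 106
Red = 51


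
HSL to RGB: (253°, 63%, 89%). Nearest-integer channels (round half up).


H=253°, S=0.63, L=0.89
C = (1-|2L-1|)×S = (1-|0.78|)×0.63 = 0.1386
H' = H/60 = 253/60 ≈ 4.2167; X = C×(1-|H' mod 2 - 1|) = 0.03003
m = L - C/2 = 0.89 - 0.0693 = 0.8207
Sector ⌊H'⌋ = 4 → (R',G',B') = (0.03003, 0.0, 0.1386)
RGB = ((R'+m)×255, (G'+m)×255, (B'+m)×255) = (216.93615, 209.2785, 244.6215)
Round half up → RGB(217, 209, 245)


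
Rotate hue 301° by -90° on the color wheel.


New hue = (H + rotation) mod 360
New hue = (301 -90) mod 360
= 211 mod 360
= 211°


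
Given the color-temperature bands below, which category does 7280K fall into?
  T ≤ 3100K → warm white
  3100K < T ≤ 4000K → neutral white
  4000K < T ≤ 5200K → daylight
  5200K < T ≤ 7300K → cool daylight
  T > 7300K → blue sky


Temperature: 7280K
5200K < 7280K ≤ 7300K → cool daylight
Classification: cool daylight


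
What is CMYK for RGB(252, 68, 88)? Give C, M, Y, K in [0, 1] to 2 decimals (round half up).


R'=252/255≈0.9882, G'=68/255≈0.2667, B'=88/255≈0.3451
K = 1 - max(R',G',B') = 1 - 252/255 = 3/255 = 0.01176… → 0.01
(1-R'-K)/(1-K) simplifies to (max-R)/max with max = 252:
C = (252-252)/252 = 0/252 = 0 → 0.00
M = (252-68)/252 = 184/252 = 0.73015… → 0.73
Y = (252-88)/252 = 164/252 = 0.65079… → 0.65
= CMYK(0.00, 0.73, 0.65, 0.01)


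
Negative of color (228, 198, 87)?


Invert: (255-R, 255-G, 255-B)
R: 255-228 = 27
G: 255-198 = 57
B: 255-87 = 168
= RGB(27, 57, 168)


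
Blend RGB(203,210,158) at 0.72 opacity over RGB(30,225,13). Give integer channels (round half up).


C = α×F + (1-α)×B, with 1-α = 0.28
R: 0.72×203 + 0.28×30 = 146.16 + 8.40 = 154.56 → 155
G: 0.72×210 + 0.28×225 = 151.20 + 63.00 = 214.20 → 214
B: 0.72×158 + 0.28×13 = 113.76 + 3.64 = 117.40 → 117
= RGB(155, 214, 117)


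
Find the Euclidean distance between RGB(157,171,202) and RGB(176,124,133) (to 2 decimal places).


d = √[(R₁-R₂)² + (G₁-G₂)² + (B₁-B₂)²]
d = √[(157-176)² + (171-124)² + (202-133)²]
d = √[361 + 2209 + 4761]
d = √7331
d ≈ 85.62


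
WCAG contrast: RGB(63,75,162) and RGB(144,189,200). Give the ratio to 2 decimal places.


Linearize each sRGB channel c=v/255: c/12.92 if c ≤ 0.04045 else ((c+0.055)/1.055)^2.4
L = 0.2126×R_lin + 0.7152×G_lin + 0.0722×B_lin
Color 1 (63,75,162):
  R=63: 63/255≈0.2471 > 0.04045 → ((0.2471+0.055)/1.055)^2.4 ≈ 0.04971
  G=75: 75/255≈0.2941 > 0.04045 → ((0.2941+0.055)/1.055)^2.4 ≈ 0.07036
  B=162: 162/255≈0.6353 > 0.04045 → ((0.6353+0.055)/1.055)^2.4 ≈ 0.36131
  L1 = 0.2126×0.04971 + 0.7152×0.07036 + 0.0722×0.36131 ≈ 0.08698
Color 2 (144,189,200):
  R=144: 144/255≈0.5647 > 0.04045 → ((0.5647+0.055)/1.055)^2.4 ≈ 0.27889
  G=189: 189/255≈0.7412 > 0.04045 → ((0.7412+0.055)/1.055)^2.4 ≈ 0.50888
  B=200: 200/255≈0.7843 > 0.04045 → ((0.7843+0.055)/1.055)^2.4 ≈ 0.57758
  L2 = 0.2126×0.27889 + 0.7152×0.50888 + 0.0722×0.57758 ≈ 0.46495
Lighter = 0.46495, Darker = 0.08698
Ratio = (L_lighter + 0.05) / (L_darker + 0.05)
Ratio = (0.46495 + 0.05) / (0.08698 + 0.05) = 0.51495 / 0.13698 ≈ 3.7594
Ratio ≈ 3.76:1


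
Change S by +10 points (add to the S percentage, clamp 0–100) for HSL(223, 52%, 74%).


Original S = 52%
Adjustment = +10 percentage points
New S = 52 + (10) = 62
Clamp to [0, 100] → 62
= HSL(223°, 62%, 74%)


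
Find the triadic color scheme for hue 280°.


Triadic: equally spaced at 120° intervals
H1 = 280°
H2 = (280 + 120) mod 360 = 40°
H3 = (280 + 240) mod 360 = 160°
Triadic = 280°, 40°, 160°


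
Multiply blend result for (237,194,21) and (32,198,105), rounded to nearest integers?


Multiply: C = A×B/255, rounded to nearest integer
R: 237×32/255 = 7584/255 ≈ 29.741 → 30
G: 194×198/255 = 38412/255 ≈ 150.635 → 151
B: 21×105/255 = 2205/255 ≈ 8.647 → 9
= RGB(30, 151, 9)


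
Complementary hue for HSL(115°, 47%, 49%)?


Complement = opposite side of color wheel = hue + 180°
H' = (115 + 180) mod 360 = 295°
S and L unchanged.
= HSL(295°, 47%, 49%)


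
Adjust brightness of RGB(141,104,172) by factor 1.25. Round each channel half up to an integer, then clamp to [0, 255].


Multiply each channel by 1.25, round half up, clamp to [0, 255]
R: 141×1.25 = 176.25 → round → 176
G: 104×1.25 = 130
B: 172×1.25 = 215
= RGB(176, 130, 215)


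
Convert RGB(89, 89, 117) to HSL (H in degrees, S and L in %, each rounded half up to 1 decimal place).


Normalize: R'=89/255≈0.3490, G'=89/255≈0.3490, B'=117/255≈0.4588
Max=117/255, Min=89/255, Δ=Max-Min=28/255
L = (Max+Min)/2 = (117+89)/510 = 206/510 = 0.40392… → L = 40.4%
L ≤ 0.5 → S = Δ/(Max+Min) = 28/(117+89) = 28/206 = 0.13592… → S = 13.6%
(the 1/255 factors cancel in S and H, so raw channel differences can be used)
Max is B' → H = 60 × ((R-G)/Δ + 4) = 60 × ((89-89)/28 + 4)
  0/28 + 4 = 0 + 4 = 4
  H = 60 × 4 = 240° → H = 240.0°
= HSL(240.0°, 13.6%, 40.4%)


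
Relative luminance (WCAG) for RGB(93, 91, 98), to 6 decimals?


Linearize each channel (sRGB transfer function): c = v/255; c_lin = c/12.92 if c ≤ 0.04045, else ((c+0.055)/1.055)^2.4
  R: 93/255 ≈ 0.364706 > 0.04045 → ((0.364706+0.055)/1.055)^2.4 ≈ 0.109462
  G: 91/255 ≈ 0.356863 > 0.04045 → ((0.356863+0.055)/1.055)^2.4 ≈ 0.104616
  B: 98/255 ≈ 0.384314 > 0.04045 → ((0.384314+0.055)/1.055)^2.4 ≈ 0.122139
R_lin = 0.109462, G_lin = 0.104616, B_lin = 0.122139
L = 0.2126×R + 0.7152×G + 0.0722×B
L = 0.2126×0.109462 + 0.7152×0.104616 + 0.0722×0.122139
L ≈ 0.106912


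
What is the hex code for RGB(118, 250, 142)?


R = 118 → 76 (hex)
G = 250 → FA (hex)
B = 142 → 8E (hex)
Hex = #76FA8E


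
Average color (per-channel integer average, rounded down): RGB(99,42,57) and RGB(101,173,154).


Midpoint: each channel = ⌊(C₁+C₂)/2⌋
R: ⌊(99+101)/2⌋ = 100
G: ⌊(42+173)/2⌋ = 107
B: ⌊(57+154)/2⌋ = 105
= RGB(100, 107, 105)


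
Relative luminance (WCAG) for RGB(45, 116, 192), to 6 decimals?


Linearize each channel (sRGB transfer function): c = v/255; c_lin = c/12.92 if c ≤ 0.04045, else ((c+0.055)/1.055)^2.4
  R: 45/255 ≈ 0.176471 > 0.04045 → ((0.176471+0.055)/1.055)^2.4 ≈ 0.026241
  G: 116/255 ≈ 0.454902 > 0.04045 → ((0.454902+0.055)/1.055)^2.4 ≈ 0.174647
  B: 192/255 ≈ 0.752941 > 0.04045 → ((0.752941+0.055)/1.055)^2.4 ≈ 0.527115
R_lin = 0.026241, G_lin = 0.174647, B_lin = 0.527115
L = 0.2126×R + 0.7152×G + 0.0722×B
L = 0.2126×0.026241 + 0.7152×0.174647 + 0.0722×0.527115
L ≈ 0.168544


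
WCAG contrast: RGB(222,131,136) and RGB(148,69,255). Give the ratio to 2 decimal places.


Linearize each sRGB channel c=v/255: c/12.92 if c ≤ 0.04045 else ((c+0.055)/1.055)^2.4
L = 0.2126×R_lin + 0.7152×G_lin + 0.0722×B_lin
Color 1 (222,131,136):
  R=222: 222/255≈0.8706 > 0.04045 → ((0.8706+0.055)/1.055)^2.4 ≈ 0.73046
  G=131: 131/255≈0.5137 > 0.04045 → ((0.5137+0.055)/1.055)^2.4 ≈ 0.22697
  B=136: 136/255≈0.5333 > 0.04045 → ((0.5333+0.055)/1.055)^2.4 ≈ 0.24620
  L1 = 0.2126×0.73046 + 0.7152×0.22697 + 0.0722×0.24620 ≈ 0.33540
Color 2 (148,69,255):
  R=148: 148/255≈0.5804 > 0.04045 → ((0.5804+0.055)/1.055)^2.4 ≈ 0.29614
  G=69: 69/255≈0.2706 > 0.04045 → ((0.2706+0.055)/1.055)^2.4 ≈ 0.05951
  B=255: 255/255≈1.0000 > 0.04045 → ((1.0000+0.055)/1.055)^2.4 ≈ 1.00000
  L2 = 0.2126×0.29614 + 0.7152×0.05951 + 0.0722×1.00000 ≈ 0.17772
Lighter = 0.33540, Darker = 0.17772
Ratio = (L_lighter + 0.05) / (L_darker + 0.05)
Ratio = (0.33540 + 0.05) / (0.17772 + 0.05) = 0.38540 / 0.22772 ≈ 1.6924
Ratio ≈ 1.69:1


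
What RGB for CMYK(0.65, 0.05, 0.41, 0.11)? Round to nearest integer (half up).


R = 255 × (1-C) × (1-K) = 255 × 0.35 × 0.89 = 79.4325 → 79
G = 255 × (1-M) × (1-K) = 255 × 0.95 × 0.89 = 215.6025 → 216
B = 255 × (1-Y) × (1-K) = 255 × 0.59 × 0.89 = 133.9005 → 134
= RGB(79, 216, 134)


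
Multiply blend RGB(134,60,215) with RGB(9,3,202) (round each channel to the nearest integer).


Multiply: C = A×B/255, rounded to nearest integer
R: 134×9/255 = 1206/255 ≈ 4.729 → 5
G: 60×3/255 = 180/255 ≈ 0.706 → 1
B: 215×202/255 = 43430/255 ≈ 170.314 → 170
= RGB(5, 1, 170)


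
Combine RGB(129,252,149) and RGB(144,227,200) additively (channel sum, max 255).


Additive: each channel = min(255, C₁+C₂)
R: 129+144 = 273 → 255
G: 252+227 = 479 → 255
B: 149+200 = 349 → 255
= RGB(255, 255, 255)


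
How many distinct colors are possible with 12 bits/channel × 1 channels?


Total bits = 12 bits/channel × 1 channels = 12 bits
Distinct colors = 2^12
= 4,096 colors


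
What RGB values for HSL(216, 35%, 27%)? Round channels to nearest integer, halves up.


H=216°, S=0.35, L=0.27
C = (1-|2L-1|)×S = (1-|-0.46|)×0.35 = 0.189
H' = H/60 = 216/60 ≈ 3.6000; X = C×(1-|H' mod 2 - 1|) = 0.0756
m = L - C/2 = 0.27 - 0.0945 = 0.1755
Sector ⌊H'⌋ = 3 → (R',G',B') = (0.0, 0.0756, 0.189)
RGB = ((R'+m)×255, (G'+m)×255, (B'+m)×255) = (44.7525, 64.0305, 92.9475)
Round half up → RGB(45, 64, 93)


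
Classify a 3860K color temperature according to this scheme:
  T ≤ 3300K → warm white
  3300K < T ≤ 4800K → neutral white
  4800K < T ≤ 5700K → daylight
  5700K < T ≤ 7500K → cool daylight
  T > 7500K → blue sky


Temperature: 3860K
3300K < 3860K ≤ 4800K → neutral white
Classification: neutral white


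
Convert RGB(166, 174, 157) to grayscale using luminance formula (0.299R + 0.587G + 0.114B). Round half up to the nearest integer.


Gray = 0.299×R + 0.587×G + 0.114×B
Gray = 0.299×166 + 0.587×174 + 0.114×157
Gray = 49.634 + 102.138 + 17.898
Gray = 169.670 → round half up → 170
Gray = 170


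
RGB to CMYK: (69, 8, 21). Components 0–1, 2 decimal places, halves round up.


R'=69/255≈0.2706, G'=8/255≈0.0314, B'=21/255≈0.0824
K = 1 - max(R',G',B') = 1 - 69/255 = 186/255 = 0.72941… → 0.73
(1-R'-K)/(1-K) simplifies to (max-R)/max with max = 69:
C = (69-69)/69 = 0/69 = 0 → 0.00
M = (69-8)/69 = 61/69 = 0.88405… → 0.88
Y = (69-21)/69 = 48/69 = 0.69565… → 0.70
= CMYK(0.00, 0.88, 0.70, 0.73)


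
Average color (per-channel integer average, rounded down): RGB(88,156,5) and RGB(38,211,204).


Midpoint: each channel = ⌊(C₁+C₂)/2⌋
R: ⌊(88+38)/2⌋ = 63
G: ⌊(156+211)/2⌋ = 183
B: ⌊(5+204)/2⌋ = 104
= RGB(63, 183, 104)


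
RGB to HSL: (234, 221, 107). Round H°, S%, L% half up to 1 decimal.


Normalize: R'=234/255≈0.9176, G'=221/255≈0.8667, B'=107/255≈0.4196
Max=234/255, Min=107/255, Δ=Max-Min=127/255
L = (Max+Min)/2 = (234+107)/510 = 341/510 = 0.66862… → L = 66.9%
L > 0.5 → S = Δ/(2-Max-Min) = 127/(510-234-107) = 127/169 = 0.75147… → S = 75.1%
(the 1/255 factors cancel in S and H, so raw channel differences can be used)
Max is R' → H = 60 × (((G-B)/Δ) mod 6) = 60 × (((221-107)/127) mod 6)
  114/127 = 0.8976…
  H = 60 × 0.8976… = 53.858…° → H = 53.9°
= HSL(53.9°, 75.1%, 66.9%)


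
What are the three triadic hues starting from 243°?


Triadic: equally spaced at 120° intervals
H1 = 243°
H2 = (243 + 120) mod 360 = 3°
H3 = (243 + 240) mod 360 = 123°
Triadic = 243°, 3°, 123°


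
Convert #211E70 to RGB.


21 → 33 (R)
1E → 30 (G)
70 → 112 (B)
= RGB(33, 30, 112)


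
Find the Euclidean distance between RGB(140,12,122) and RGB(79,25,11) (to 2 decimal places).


d = √[(R₁-R₂)² + (G₁-G₂)² + (B₁-B₂)²]
d = √[(140-79)² + (12-25)² + (122-11)²]
d = √[3721 + 169 + 12321]
d = √16211
d ≈ 127.32


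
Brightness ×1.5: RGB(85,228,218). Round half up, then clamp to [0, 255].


Multiply each channel by 1.5, round half up, clamp to [0, 255]
R: 85×1.5 = 127.5 → round → 128
G: 228×1.5 = 342 → clamp → 255
B: 218×1.5 = 327 → clamp → 255
= RGB(128, 255, 255)


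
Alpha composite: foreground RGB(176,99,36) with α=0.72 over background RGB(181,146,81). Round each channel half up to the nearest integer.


C = α×F + (1-α)×B, with 1-α = 0.28
R: 0.72×176 + 0.28×181 = 126.72 + 50.68 = 177.40 → 177
G: 0.72×99 + 0.28×146 = 71.28 + 40.88 = 112.16 → 112
B: 0.72×36 + 0.28×81 = 25.92 + 22.68 = 48.60 → 49
= RGB(177, 112, 49)


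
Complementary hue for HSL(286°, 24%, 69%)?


Complement = opposite side of color wheel = hue + 180°
H' = (286 + 180) mod 360 = 106°
S and L unchanged.
= HSL(106°, 24%, 69%)


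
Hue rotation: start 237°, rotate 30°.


New hue = (H + rotation) mod 360
New hue = (237 + 30) mod 360
= 267 mod 360
= 267°


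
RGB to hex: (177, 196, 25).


R = 177 → B1 (hex)
G = 196 → C4 (hex)
B = 25 → 19 (hex)
Hex = #B1C419


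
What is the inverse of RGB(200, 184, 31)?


Invert: (255-R, 255-G, 255-B)
R: 255-200 = 55
G: 255-184 = 71
B: 255-31 = 224
= RGB(55, 71, 224)


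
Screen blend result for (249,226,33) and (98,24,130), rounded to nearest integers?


Screen: C = 255 - (255-A)×(255-B)/255, rounded to nearest integer
R: 255 - (255-249)×(255-98)/255 = 255 - 942/255 ≈ 255 - 3.694 = 251.306 → 251
G: 255 - (255-226)×(255-24)/255 = 255 - 6699/255 ≈ 255 - 26.271 = 228.729 → 229
B: 255 - (255-33)×(255-130)/255 = 255 - 27750/255 ≈ 255 - 108.824 = 146.176 → 146
= RGB(251, 229, 146)


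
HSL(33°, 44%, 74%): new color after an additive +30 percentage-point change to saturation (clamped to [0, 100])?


Original S = 44%
Adjustment = +30 percentage points
New S = 44 + (30) = 74
Clamp to [0, 100] → 74
= HSL(33°, 74%, 74%)


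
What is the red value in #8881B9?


Color: #8881B9
R = 88 = 136
G = 81 = 129
B = B9 = 185
Red = 136


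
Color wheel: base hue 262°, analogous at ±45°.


Base hue: 262°
Left analog: (262 - 45) mod 360 = 217°
Right analog: (262 + 45) mod 360 = 307°
Analogous hues = 217° and 307°


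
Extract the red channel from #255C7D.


Color: #255C7D
R = 25 = 37
G = 5C = 92
B = 7D = 125
Red = 37


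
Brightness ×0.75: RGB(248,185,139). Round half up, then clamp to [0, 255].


Multiply each channel by 0.75, round half up, clamp to [0, 255]
R: 248×0.75 = 186
G: 185×0.75 = 138.75 → round → 139
B: 139×0.75 = 104.25 → round → 104
= RGB(186, 139, 104)


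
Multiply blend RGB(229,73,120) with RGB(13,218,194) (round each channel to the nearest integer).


Multiply: C = A×B/255, rounded to nearest integer
R: 229×13/255 = 2977/255 ≈ 11.675 → 12
G: 73×218/255 = 15914/255 ≈ 62.408 → 62
B: 120×194/255 = 23280/255 ≈ 91.294 → 91
= RGB(12, 62, 91)


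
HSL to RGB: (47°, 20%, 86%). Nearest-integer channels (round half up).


H=47°, S=0.20, L=0.86
C = (1-|2L-1|)×S = (1-|0.72|)×0.20 = 0.056
H' = H/60 = 47/60 ≈ 0.7833; X = C×(1-|H' mod 2 - 1|) ≈ 0.0439
m = L - C/2 = 0.86 - 0.028 = 0.832
Sector ⌊H'⌋ = 0 → (R',G',B') = (0.056, ≈0.0439, 0.0)
RGB = ((R'+m)×255, (G'+m)×255, (B'+m)×255) = (226.44, 223.346, 212.16)
Round half up → RGB(226, 223, 212)


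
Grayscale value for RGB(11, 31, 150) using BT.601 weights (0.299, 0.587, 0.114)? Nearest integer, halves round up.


Gray = 0.299×R + 0.587×G + 0.114×B
Gray = 0.299×11 + 0.587×31 + 0.114×150
Gray = 3.289 + 18.197 + 17.100
Gray = 38.586 → round half up → 39
Gray = 39


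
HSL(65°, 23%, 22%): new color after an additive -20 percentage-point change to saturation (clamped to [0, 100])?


Original S = 23%
Adjustment = -20 percentage points
New S = 23 + (-20) = 3
Clamp to [0, 100] → 3
= HSL(65°, 3%, 22%)


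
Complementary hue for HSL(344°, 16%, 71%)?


Complement = opposite side of color wheel = hue + 180°
H' = (344 + 180) mod 360 = 164°
S and L unchanged.
= HSL(164°, 16%, 71%)


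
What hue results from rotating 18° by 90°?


New hue = (H + rotation) mod 360
New hue = (18 + 90) mod 360
= 108 mod 360
= 108°


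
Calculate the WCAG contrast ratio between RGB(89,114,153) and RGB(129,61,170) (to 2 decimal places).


Linearize each sRGB channel c=v/255: c/12.92 if c ≤ 0.04045 else ((c+0.055)/1.055)^2.4
L = 0.2126×R_lin + 0.7152×G_lin + 0.0722×B_lin
Color 1 (89,114,153):
  R=89: 89/255≈0.3490 > 0.04045 → ((0.3490+0.055)/1.055)^2.4 ≈ 0.09990
  G=114: 114/255≈0.4471 > 0.04045 → ((0.4471+0.055)/1.055)^2.4 ≈ 0.16827
  B=153: 153/255≈0.6000 > 0.04045 → ((0.6000+0.055)/1.055)^2.4 ≈ 0.31855
  L1 = 0.2126×0.09990 + 0.7152×0.16827 + 0.0722×0.31855 ≈ 0.16458
Color 2 (129,61,170):
  R=129: 129/255≈0.5059 > 0.04045 → ((0.5059+0.055)/1.055)^2.4 ≈ 0.21953
  G=61: 61/255≈0.2392 > 0.04045 → ((0.2392+0.055)/1.055)^2.4 ≈ 0.04667
  B=170: 170/255≈0.6667 > 0.04045 → ((0.6667+0.055)/1.055)^2.4 ≈ 0.40198
  L2 = 0.2126×0.21953 + 0.7152×0.04667 + 0.0722×0.40198 ≈ 0.10907
Lighter = 0.16458, Darker = 0.10907
Ratio = (L_lighter + 0.05) / (L_darker + 0.05)
Ratio = (0.16458 + 0.05) / (0.10907 + 0.05) = 0.21458 / 0.15907 ≈ 1.3490
Ratio ≈ 1.35:1


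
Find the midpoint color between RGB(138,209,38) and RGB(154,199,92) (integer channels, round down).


Midpoint: each channel = ⌊(C₁+C₂)/2⌋
R: ⌊(138+154)/2⌋ = 146
G: ⌊(209+199)/2⌋ = 204
B: ⌊(38+92)/2⌋ = 65
= RGB(146, 204, 65)


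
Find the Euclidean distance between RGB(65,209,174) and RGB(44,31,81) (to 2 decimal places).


d = √[(R₁-R₂)² + (G₁-G₂)² + (B₁-B₂)²]
d = √[(65-44)² + (209-31)² + (174-81)²]
d = √[441 + 31684 + 8649]
d = √40774
d ≈ 201.93


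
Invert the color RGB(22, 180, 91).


Invert: (255-R, 255-G, 255-B)
R: 255-22 = 233
G: 255-180 = 75
B: 255-91 = 164
= RGB(233, 75, 164)


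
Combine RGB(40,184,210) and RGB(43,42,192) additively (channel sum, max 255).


Additive: each channel = min(255, C₁+C₂)
R: 40+43 = 83 → 83
G: 184+42 = 226 → 226
B: 210+192 = 402 → 255
= RGB(83, 226, 255)


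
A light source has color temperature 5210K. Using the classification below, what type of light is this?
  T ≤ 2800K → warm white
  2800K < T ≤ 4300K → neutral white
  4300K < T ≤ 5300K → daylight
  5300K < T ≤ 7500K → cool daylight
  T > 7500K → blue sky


Temperature: 5210K
4300K < 5210K ≤ 5300K → daylight
Classification: daylight


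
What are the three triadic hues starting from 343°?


Triadic: equally spaced at 120° intervals
H1 = 343°
H2 = (343 + 120) mod 360 = 103°
H3 = (343 + 240) mod 360 = 223°
Triadic = 343°, 103°, 223°


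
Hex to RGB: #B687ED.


B6 → 182 (R)
87 → 135 (G)
ED → 237 (B)
= RGB(182, 135, 237)


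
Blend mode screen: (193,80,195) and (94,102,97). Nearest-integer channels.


Screen: C = 255 - (255-A)×(255-B)/255, rounded to nearest integer
R: 255 - (255-193)×(255-94)/255 = 255 - 9982/255 ≈ 255 - 39.145 = 215.855 → 216
G: 255 - (255-80)×(255-102)/255 = 255 - 26775/255 ≈ 255 - 105.000 = 150.000 → 150
B: 255 - (255-195)×(255-97)/255 = 255 - 9480/255 ≈ 255 - 37.176 = 217.824 → 218
= RGB(216, 150, 218)


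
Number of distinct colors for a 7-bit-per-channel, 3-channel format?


Total bits = 7 bits/channel × 3 channels = 21 bits
Distinct colors = 2^21
= 2,097,152 colors


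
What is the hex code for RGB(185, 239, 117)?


R = 185 → B9 (hex)
G = 239 → EF (hex)
B = 117 → 75 (hex)
Hex = #B9EF75


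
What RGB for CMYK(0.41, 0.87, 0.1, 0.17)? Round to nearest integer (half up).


R = 255 × (1-C) × (1-K) = 255 × 0.59 × 0.83 = 124.8735 → 125
G = 255 × (1-M) × (1-K) = 255 × 0.13 × 0.83 = 27.5145 → 28
B = 255 × (1-Y) × (1-K) = 255 × 0.90 × 0.83 = 190.485 → 190
= RGB(125, 28, 190)


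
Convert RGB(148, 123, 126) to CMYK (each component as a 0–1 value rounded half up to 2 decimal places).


R'=148/255≈0.5804, G'=123/255≈0.4824, B'=126/255≈0.4941
K = 1 - max(R',G',B') = 1 - 148/255 = 107/255 = 0.41960… → 0.42
(1-R'-K)/(1-K) simplifies to (max-R)/max with max = 148:
C = (148-148)/148 = 0/148 = 0 → 0.00
M = (148-123)/148 = 25/148 = 0.16891… → 0.17
Y = (148-126)/148 = 22/148 = 0.14864… → 0.15
= CMYK(0.00, 0.17, 0.15, 0.42)


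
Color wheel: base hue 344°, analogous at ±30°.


Base hue: 344°
Left analog: (344 - 30) mod 360 = 314°
Right analog: (344 + 30) mod 360 = 14°
Analogous hues = 314° and 14°


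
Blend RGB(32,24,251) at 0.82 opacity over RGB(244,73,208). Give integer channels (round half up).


C = α×F + (1-α)×B, with 1-α = 0.18
R: 0.82×32 + 0.18×244 = 26.24 + 43.92 = 70.16 → 70
G: 0.82×24 + 0.18×73 = 19.68 + 13.14 = 32.82 → 33
B: 0.82×251 + 0.18×208 = 205.82 + 37.44 = 243.26 → 243
= RGB(70, 33, 243)


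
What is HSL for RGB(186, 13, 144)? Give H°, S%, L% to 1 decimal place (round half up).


Normalize: R'=186/255≈0.7294, G'=13/255≈0.0510, B'=144/255≈0.5647
Max=186/255, Min=13/255, Δ=Max-Min=173/255
L = (Max+Min)/2 = (186+13)/510 = 199/510 = 0.39019… → L = 39.0%
L ≤ 0.5 → S = Δ/(Max+Min) = 173/(186+13) = 173/199 = 0.86934… → S = 86.9%
(the 1/255 factors cancel in S and H, so raw channel differences can be used)
Max is R' → H = 60 × (((G-B)/Δ) mod 6) = 60 × (((13-144)/173) mod 6)
  (-131)/173 = -0.7572…; negative, so add 6 → 5.2427…
  H = 60 × 5.2427… = 314.566…° → H = 314.6°
= HSL(314.6°, 86.9%, 39.0%)


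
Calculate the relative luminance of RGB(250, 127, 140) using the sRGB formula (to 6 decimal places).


Linearize each channel (sRGB transfer function): c = v/255; c_lin = c/12.92 if c ≤ 0.04045, else ((c+0.055)/1.055)^2.4
  R: 250/255 ≈ 0.980392 > 0.04045 → ((0.980392+0.055)/1.055)^2.4 ≈ 0.955973
  G: 127/255 ≈ 0.498039 > 0.04045 → ((0.498039+0.055)/1.055)^2.4 ≈ 0.212231
  B: 140/255 ≈ 0.549020 > 0.04045 → ((0.549020+0.055)/1.055)^2.4 ≈ 0.262251
R_lin = 0.955973, G_lin = 0.212231, B_lin = 0.262251
L = 0.2126×R + 0.7152×G + 0.0722×B
L = 0.2126×0.955973 + 0.7152×0.212231 + 0.0722×0.262251
L ≈ 0.373962


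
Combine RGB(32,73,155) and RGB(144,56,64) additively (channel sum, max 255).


Additive: each channel = min(255, C₁+C₂)
R: 32+144 = 176 → 176
G: 73+56 = 129 → 129
B: 155+64 = 219 → 219
= RGB(176, 129, 219)


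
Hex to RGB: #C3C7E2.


C3 → 195 (R)
C7 → 199 (G)
E2 → 226 (B)
= RGB(195, 199, 226)


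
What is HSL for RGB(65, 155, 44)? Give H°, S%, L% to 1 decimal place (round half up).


Normalize: R'=65/255≈0.2549, G'=155/255≈0.6078, B'=44/255≈0.1725
Max=155/255, Min=44/255, Δ=Max-Min=111/255
L = (Max+Min)/2 = (155+44)/510 = 199/510 = 0.39019… → L = 39.0%
L ≤ 0.5 → S = Δ/(Max+Min) = 111/(155+44) = 111/199 = 0.55778… → S = 55.8%
(the 1/255 factors cancel in S and H, so raw channel differences can be used)
Max is G' → H = 60 × ((B-R)/Δ + 2) = 60 × ((44-65)/111 + 2)
  -21/111 + 2 = -0.1891… + 2 = 1.8108…
  H = 60 × 1.8108… = 108.648…° → H = 108.6°
= HSL(108.6°, 55.8%, 39.0%)


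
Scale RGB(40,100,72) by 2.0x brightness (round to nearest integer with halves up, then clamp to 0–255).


Multiply each channel by 2.0, round half up, clamp to [0, 255]
R: 40×2.0 = 80
G: 100×2.0 = 200
B: 72×2.0 = 144
= RGB(80, 200, 144)


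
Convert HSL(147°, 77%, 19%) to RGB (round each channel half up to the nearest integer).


H=147°, S=0.77, L=0.19
C = (1-|2L-1|)×S = (1-|-0.62|)×0.77 = 0.2926
H' = H/60 = 147/60 ≈ 2.4500; X = C×(1-|H' mod 2 - 1|) = 0.13167
m = L - C/2 = 0.19 - 0.1463 = 0.0437
Sector ⌊H'⌋ = 2 → (R',G',B') = (0.0, 0.2926, 0.13167)
RGB = ((R'+m)×255, (G'+m)×255, (B'+m)×255) = (11.1435, 85.7565, 44.71935)
Round half up → RGB(11, 86, 45)


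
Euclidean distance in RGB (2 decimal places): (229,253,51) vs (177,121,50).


d = √[(R₁-R₂)² + (G₁-G₂)² + (B₁-B₂)²]
d = √[(229-177)² + (253-121)² + (51-50)²]
d = √[2704 + 17424 + 1]
d = √20129
d ≈ 141.88


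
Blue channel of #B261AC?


Color: #B261AC
R = B2 = 178
G = 61 = 97
B = AC = 172
Blue = 172


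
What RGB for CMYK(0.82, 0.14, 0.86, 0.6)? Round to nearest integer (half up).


R = 255 × (1-C) × (1-K) = 255 × 0.18 × 0.40 = 18.36 → 18
G = 255 × (1-M) × (1-K) = 255 × 0.86 × 0.40 = 87.72 → 88
B = 255 × (1-Y) × (1-K) = 255 × 0.14 × 0.40 = 14.28 → 14
= RGB(18, 88, 14)


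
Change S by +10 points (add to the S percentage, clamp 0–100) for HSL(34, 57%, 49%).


Original S = 57%
Adjustment = +10 percentage points
New S = 57 + (10) = 67
Clamp to [0, 100] → 67
= HSL(34°, 67%, 49%)


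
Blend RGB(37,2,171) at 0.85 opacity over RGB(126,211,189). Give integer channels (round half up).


C = α×F + (1-α)×B, with 1-α = 0.15
R: 0.85×37 + 0.15×126 = 31.45 + 18.90 = 50.35 → 50
G: 0.85×2 + 0.15×211 = 1.70 + 31.65 = 33.35 → 33
B: 0.85×171 + 0.15×189 = 145.35 + 28.35 = 173.70 → 174
= RGB(50, 33, 174)


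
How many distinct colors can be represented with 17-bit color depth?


Colors = 2^bits = 2^17
= 131,072 colors


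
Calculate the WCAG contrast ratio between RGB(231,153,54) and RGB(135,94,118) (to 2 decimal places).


Linearize each sRGB channel c=v/255: c/12.92 if c ≤ 0.04045 else ((c+0.055)/1.055)^2.4
L = 0.2126×R_lin + 0.7152×G_lin + 0.0722×B_lin
Color 1 (231,153,54):
  R=231: 231/255≈0.9059 > 0.04045 → ((0.9059+0.055)/1.055)^2.4 ≈ 0.79910
  G=153: 153/255≈0.6000 > 0.04045 → ((0.6000+0.055)/1.055)^2.4 ≈ 0.31855
  B=54: 54/255≈0.2118 > 0.04045 → ((0.2118+0.055)/1.055)^2.4 ≈ 0.03689
  L1 = 0.2126×0.79910 + 0.7152×0.31855 + 0.0722×0.03689 ≈ 0.40038
Color 2 (135,94,118):
  R=135: 135/255≈0.5294 > 0.04045 → ((0.5294+0.055)/1.055)^2.4 ≈ 0.24228
  G=94: 94/255≈0.3686 > 0.04045 → ((0.3686+0.055)/1.055)^2.4 ≈ 0.11193
  B=118: 118/255≈0.4627 > 0.04045 → ((0.4627+0.055)/1.055)^2.4 ≈ 0.18116
  L2 = 0.2126×0.24228 + 0.7152×0.11193 + 0.0722×0.18116 ≈ 0.14464
Lighter = 0.40038, Darker = 0.14464
Ratio = (L_lighter + 0.05) / (L_darker + 0.05)
Ratio = (0.40038 + 0.05) / (0.14464 + 0.05) = 0.45038 / 0.19464 ≈ 2.3139
Ratio ≈ 2.31:1


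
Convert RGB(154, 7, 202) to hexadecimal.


R = 154 → 9A (hex)
G = 7 → 07 (hex)
B = 202 → CA (hex)
Hex = #9A07CA


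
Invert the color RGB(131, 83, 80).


Invert: (255-R, 255-G, 255-B)
R: 255-131 = 124
G: 255-83 = 172
B: 255-80 = 175
= RGB(124, 172, 175)


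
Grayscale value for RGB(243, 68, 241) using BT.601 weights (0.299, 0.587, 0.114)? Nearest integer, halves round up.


Gray = 0.299×R + 0.587×G + 0.114×B
Gray = 0.299×243 + 0.587×68 + 0.114×241
Gray = 72.657 + 39.916 + 27.474
Gray = 140.047 → round half up → 140
Gray = 140


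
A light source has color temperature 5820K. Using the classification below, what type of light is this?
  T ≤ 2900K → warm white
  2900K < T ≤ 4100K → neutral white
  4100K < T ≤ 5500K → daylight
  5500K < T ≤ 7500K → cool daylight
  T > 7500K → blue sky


Temperature: 5820K
5500K < 5820K ≤ 7500K → cool daylight
Classification: cool daylight


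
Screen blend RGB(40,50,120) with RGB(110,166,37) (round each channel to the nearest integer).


Screen: C = 255 - (255-A)×(255-B)/255, rounded to nearest integer
R: 255 - (255-40)×(255-110)/255 = 255 - 31175/255 ≈ 255 - 122.255 = 132.745 → 133
G: 255 - (255-50)×(255-166)/255 = 255 - 18245/255 ≈ 255 - 71.549 = 183.451 → 183
B: 255 - (255-120)×(255-37)/255 = 255 - 29430/255 ≈ 255 - 115.412 = 139.588 → 140
= RGB(133, 183, 140)


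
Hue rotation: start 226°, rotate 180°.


New hue = (H + rotation) mod 360
New hue = (226 + 180) mod 360
= 406 mod 360
= 46°


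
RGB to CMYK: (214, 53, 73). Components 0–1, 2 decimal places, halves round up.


R'=214/255≈0.8392, G'=53/255≈0.2078, B'=73/255≈0.2863
K = 1 - max(R',G',B') = 1 - 214/255 = 41/255 = 0.16078… → 0.16
(1-R'-K)/(1-K) simplifies to (max-R)/max with max = 214:
C = (214-214)/214 = 0/214 = 0 → 0.00
M = (214-53)/214 = 161/214 = 0.75233… → 0.75
Y = (214-73)/214 = 141/214 = 0.65887… → 0.66
= CMYK(0.00, 0.75, 0.66, 0.16)


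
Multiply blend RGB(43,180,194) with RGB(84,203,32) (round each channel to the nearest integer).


Multiply: C = A×B/255, rounded to nearest integer
R: 43×84/255 = 3612/255 ≈ 14.165 → 14
G: 180×203/255 = 36540/255 ≈ 143.294 → 143
B: 194×32/255 = 6208/255 ≈ 24.345 → 24
= RGB(14, 143, 24)


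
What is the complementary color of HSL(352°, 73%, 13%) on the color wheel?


Complement = opposite side of color wheel = hue + 180°
H' = (352 + 180) mod 360 = 172°
S and L unchanged.
= HSL(172°, 73%, 13%)


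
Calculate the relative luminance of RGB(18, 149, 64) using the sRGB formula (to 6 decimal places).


Linearize each channel (sRGB transfer function): c = v/255; c_lin = c/12.92 if c ≤ 0.04045, else ((c+0.055)/1.055)^2.4
  R: 18/255 ≈ 0.070588 > 0.04045 → ((0.070588+0.055)/1.055)^2.4 ≈ 0.006049
  G: 149/255 ≈ 0.584314 > 0.04045 → ((0.584314+0.055)/1.055)^2.4 ≈ 0.300544
  B: 64/255 ≈ 0.250980 > 0.04045 → ((0.250980+0.055)/1.055)^2.4 ≈ 0.051269
R_lin = 0.006049, G_lin = 0.300544, B_lin = 0.051269
L = 0.2126×R + 0.7152×G + 0.0722×B
L = 0.2126×0.006049 + 0.7152×0.300544 + 0.0722×0.051269
L ≈ 0.219937


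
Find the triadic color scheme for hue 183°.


Triadic: equally spaced at 120° intervals
H1 = 183°
H2 = (183 + 120) mod 360 = 303°
H3 = (183 + 240) mod 360 = 63°
Triadic = 183°, 303°, 63°


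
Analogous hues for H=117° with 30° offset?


Base hue: 117°
Left analog: (117 - 30) mod 360 = 87°
Right analog: (117 + 30) mod 360 = 147°
Analogous hues = 87° and 147°


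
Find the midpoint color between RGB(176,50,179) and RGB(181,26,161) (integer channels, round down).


Midpoint: each channel = ⌊(C₁+C₂)/2⌋
R: ⌊(176+181)/2⌋ = 178
G: ⌊(50+26)/2⌋ = 38
B: ⌊(179+161)/2⌋ = 170
= RGB(178, 38, 170)


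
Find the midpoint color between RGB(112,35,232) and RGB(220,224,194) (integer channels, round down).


Midpoint: each channel = ⌊(C₁+C₂)/2⌋
R: ⌊(112+220)/2⌋ = 166
G: ⌊(35+224)/2⌋ = 129
B: ⌊(232+194)/2⌋ = 213
= RGB(166, 129, 213)


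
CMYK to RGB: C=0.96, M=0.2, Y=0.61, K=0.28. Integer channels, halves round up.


R = 255 × (1-C) × (1-K) = 255 × 0.04 × 0.72 = 7.344 → 7
G = 255 × (1-M) × (1-K) = 255 × 0.80 × 0.72 = 146.88 → 147
B = 255 × (1-Y) × (1-K) = 255 × 0.39 × 0.72 = 71.604 → 72
= RGB(7, 147, 72)


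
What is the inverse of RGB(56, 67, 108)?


Invert: (255-R, 255-G, 255-B)
R: 255-56 = 199
G: 255-67 = 188
B: 255-108 = 147
= RGB(199, 188, 147)


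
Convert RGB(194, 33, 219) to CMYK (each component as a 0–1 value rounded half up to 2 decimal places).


R'=194/255≈0.7608, G'=33/255≈0.1294, B'=219/255≈0.8588
K = 1 - max(R',G',B') = 1 - 219/255 = 36/255 = 0.14117… → 0.14
(1-R'-K)/(1-K) simplifies to (max-R)/max with max = 219:
C = (219-194)/219 = 25/219 = 0.11415… → 0.11
M = (219-33)/219 = 186/219 = 0.84931… → 0.85
Y = (219-219)/219 = 0/219 = 0 → 0.00
= CMYK(0.11, 0.85, 0.00, 0.14)


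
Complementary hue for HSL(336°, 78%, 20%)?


Complement = opposite side of color wheel = hue + 180°
H' = (336 + 180) mod 360 = 156°
S and L unchanged.
= HSL(156°, 78%, 20%)


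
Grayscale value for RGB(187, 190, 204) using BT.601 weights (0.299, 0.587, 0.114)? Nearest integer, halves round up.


Gray = 0.299×R + 0.587×G + 0.114×B
Gray = 0.299×187 + 0.587×190 + 0.114×204
Gray = 55.913 + 111.530 + 23.256
Gray = 190.699 → round half up → 191
Gray = 191


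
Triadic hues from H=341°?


Triadic: equally spaced at 120° intervals
H1 = 341°
H2 = (341 + 120) mod 360 = 101°
H3 = (341 + 240) mod 360 = 221°
Triadic = 341°, 101°, 221°


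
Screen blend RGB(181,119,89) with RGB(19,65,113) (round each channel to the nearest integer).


Screen: C = 255 - (255-A)×(255-B)/255, rounded to nearest integer
R: 255 - (255-181)×(255-19)/255 = 255 - 17464/255 ≈ 255 - 68.486 = 186.514 → 187
G: 255 - (255-119)×(255-65)/255 = 255 - 25840/255 ≈ 255 - 101.333 = 153.667 → 154
B: 255 - (255-89)×(255-113)/255 = 255 - 23572/255 ≈ 255 - 92.439 = 162.561 → 163
= RGB(187, 154, 163)


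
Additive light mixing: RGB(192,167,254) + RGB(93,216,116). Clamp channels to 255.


Additive: each channel = min(255, C₁+C₂)
R: 192+93 = 285 → 255
G: 167+216 = 383 → 255
B: 254+116 = 370 → 255
= RGB(255, 255, 255)


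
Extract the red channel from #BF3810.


Color: #BF3810
R = BF = 191
G = 38 = 56
B = 10 = 16
Red = 191


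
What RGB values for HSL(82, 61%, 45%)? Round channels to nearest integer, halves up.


H=82°, S=0.61, L=0.45
C = (1-|2L-1|)×S = (1-|-0.10|)×0.61 = 0.549
H' = H/60 = 82/60 ≈ 1.3667; X = C×(1-|H' mod 2 - 1|) = 0.3477
m = L - C/2 = 0.45 - 0.2745 = 0.1755
Sector ⌊H'⌋ = 1 → (R',G',B') = (0.3477, 0.549, 0.0)
RGB = ((R'+m)×255, (G'+m)×255, (B'+m)×255) = (133.416, 184.7475, 44.7525)
Round half up → RGB(133, 185, 45)


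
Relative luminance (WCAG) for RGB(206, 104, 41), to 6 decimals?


Linearize each channel (sRGB transfer function): c = v/255; c_lin = c/12.92 if c ≤ 0.04045, else ((c+0.055)/1.055)^2.4
  R: 206/255 ≈ 0.807843 > 0.04045 → ((0.807843+0.055)/1.055)^2.4 ≈ 0.617207
  G: 104/255 ≈ 0.407843 > 0.04045 → ((0.407843+0.055)/1.055)^2.4 ≈ 0.138432
  B: 41/255 ≈ 0.160784 > 0.04045 → ((0.160784+0.055)/1.055)^2.4 ≈ 0.022174
R_lin = 0.617207, G_lin = 0.138432, B_lin = 0.022174
L = 0.2126×R + 0.7152×G + 0.0722×B
L = 0.2126×0.617207 + 0.7152×0.138432 + 0.0722×0.022174
L ≈ 0.231825


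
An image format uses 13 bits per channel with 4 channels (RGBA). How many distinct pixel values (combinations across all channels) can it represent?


Total bits = 13 bits/channel × 4 channels = 52 bits
Distinct pixel values = 2^52
= 4,503,599,627,370,496 pixel values


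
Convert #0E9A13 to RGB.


0E → 14 (R)
9A → 154 (G)
13 → 19 (B)
= RGB(14, 154, 19)


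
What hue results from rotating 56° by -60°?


New hue = (H + rotation) mod 360
New hue = (56 -60) mod 360
= -4 mod 360
= 356°


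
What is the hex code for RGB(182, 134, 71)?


R = 182 → B6 (hex)
G = 134 → 86 (hex)
B = 71 → 47 (hex)
Hex = #B68647


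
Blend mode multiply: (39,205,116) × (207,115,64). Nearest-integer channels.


Multiply: C = A×B/255, rounded to nearest integer
R: 39×207/255 = 8073/255 ≈ 31.659 → 32
G: 205×115/255 = 23575/255 ≈ 92.451 → 92
B: 116×64/255 = 7424/255 ≈ 29.114 → 29
= RGB(32, 92, 29)


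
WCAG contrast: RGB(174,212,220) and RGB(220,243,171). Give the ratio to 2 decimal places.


Linearize each sRGB channel c=v/255: c/12.92 if c ≤ 0.04045 else ((c+0.055)/1.055)^2.4
L = 0.2126×R_lin + 0.7152×G_lin + 0.0722×B_lin
Color 1 (174,212,220):
  R=174: 174/255≈0.6824 > 0.04045 → ((0.6824+0.055)/1.055)^2.4 ≈ 0.42327
  G=212: 212/255≈0.8314 > 0.04045 → ((0.8314+0.055)/1.055)^2.4 ≈ 0.65837
  B=220: 220/255≈0.8627 > 0.04045 → ((0.8627+0.055)/1.055)^2.4 ≈ 0.71569
  L1 = 0.2126×0.42327 + 0.7152×0.65837 + 0.0722×0.71569 ≈ 0.61253
Color 2 (220,243,171):
  R=220: 220/255≈0.8627 > 0.04045 → ((0.8627+0.055)/1.055)^2.4 ≈ 0.71569
  G=243: 243/255≈0.9529 > 0.04045 → ((0.9529+0.055)/1.055)^2.4 ≈ 0.89627
  B=171: 171/255≈0.6706 > 0.04045 → ((0.6706+0.055)/1.055)^2.4 ≈ 0.40724
  L2 = 0.2126×0.71569 + 0.7152×0.89627 + 0.0722×0.40724 ≈ 0.82257
Lighter = 0.82257, Darker = 0.61253
Ratio = (L_lighter + 0.05) / (L_darker + 0.05)
Ratio = (0.82257 + 0.05) / (0.61253 + 0.05) = 0.87257 / 0.66253 ≈ 1.3170
Ratio ≈ 1.32:1


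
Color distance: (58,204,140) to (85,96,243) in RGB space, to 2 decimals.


d = √[(R₁-R₂)² + (G₁-G₂)² + (B₁-B₂)²]
d = √[(58-85)² + (204-96)² + (140-243)²]
d = √[729 + 11664 + 10609]
d = √23002
d ≈ 151.66


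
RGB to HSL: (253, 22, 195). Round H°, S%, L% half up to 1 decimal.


Normalize: R'=253/255≈0.9922, G'=22/255≈0.0863, B'=195/255≈0.7647
Max=253/255, Min=22/255, Δ=Max-Min=231/255
L = (Max+Min)/2 = (253+22)/510 = 275/510 = 0.53921… → L = 53.9%
L > 0.5 → S = Δ/(2-Max-Min) = 231/(510-253-22) = 231/235 = 0.98297… → S = 98.3%
(the 1/255 factors cancel in S and H, so raw channel differences can be used)
Max is R' → H = 60 × (((G-B)/Δ) mod 6) = 60 × (((22-195)/231) mod 6)
  (-173)/231 = -0.7489…; negative, so add 6 → 5.2510…
  H = 60 × 5.2510… = 315.064…° → H = 315.1°
= HSL(315.1°, 98.3%, 53.9%)


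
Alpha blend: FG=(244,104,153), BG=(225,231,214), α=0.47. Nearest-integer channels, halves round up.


C = α×F + (1-α)×B, with 1-α = 0.53
R: 0.47×244 + 0.53×225 = 114.68 + 119.25 = 233.93 → 234
G: 0.47×104 + 0.53×231 = 48.88 + 122.43 = 171.31 → 171
B: 0.47×153 + 0.53×214 = 71.91 + 113.42 = 185.33 → 185
= RGB(234, 171, 185)


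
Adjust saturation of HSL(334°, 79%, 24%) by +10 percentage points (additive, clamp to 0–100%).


Original S = 79%
Adjustment = +10 percentage points
New S = 79 + (10) = 89
Clamp to [0, 100] → 89
= HSL(334°, 89%, 24%)


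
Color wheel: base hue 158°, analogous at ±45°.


Base hue: 158°
Left analog: (158 - 45) mod 360 = 113°
Right analog: (158 + 45) mod 360 = 203°
Analogous hues = 113° and 203°


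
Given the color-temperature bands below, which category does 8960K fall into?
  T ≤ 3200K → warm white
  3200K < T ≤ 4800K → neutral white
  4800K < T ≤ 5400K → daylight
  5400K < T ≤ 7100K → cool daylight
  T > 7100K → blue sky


Temperature: 8960K
8960K > 7100K → blue sky
Classification: blue sky


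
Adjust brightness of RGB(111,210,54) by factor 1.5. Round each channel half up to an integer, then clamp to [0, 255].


Multiply each channel by 1.5, round half up, clamp to [0, 255]
R: 111×1.5 = 166.5 → round → 167
G: 210×1.5 = 315 → clamp → 255
B: 54×1.5 = 81
= RGB(167, 255, 81)


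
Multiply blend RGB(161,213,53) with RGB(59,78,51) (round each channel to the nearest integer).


Multiply: C = A×B/255, rounded to nearest integer
R: 161×59/255 = 9499/255 ≈ 37.251 → 37
G: 213×78/255 = 16614/255 ≈ 65.153 → 65
B: 53×51/255 = 2703/255 ≈ 10.600 → 11
= RGB(37, 65, 11)


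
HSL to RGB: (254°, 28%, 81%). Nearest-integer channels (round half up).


H=254°, S=0.28, L=0.81
C = (1-|2L-1|)×S = (1-|0.62|)×0.28 = 0.1064
H' = H/60 = 254/60 ≈ 4.2333; X = C×(1-|H' mod 2 - 1|) ≈ 0.0248
m = L - C/2 = 0.81 - 0.0532 = 0.7568
Sector ⌊H'⌋ = 4 → (R',G',B') = (≈0.0248, 0.0, 0.1064)
RGB = ((R'+m)×255, (G'+m)×255, (B'+m)×255) = (199.3148, 192.984, 220.116)
Round half up → RGB(199, 193, 220)


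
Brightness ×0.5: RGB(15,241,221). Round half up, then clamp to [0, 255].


Multiply each channel by 0.5, round half up, clamp to [0, 255]
R: 15×0.5 = 7.5 → round → 8
G: 241×0.5 = 120.5 → round → 121
B: 221×0.5 = 110.5 → round → 111
= RGB(8, 121, 111)


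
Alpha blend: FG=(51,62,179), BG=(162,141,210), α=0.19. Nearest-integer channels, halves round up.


C = α×F + (1-α)×B, with 1-α = 0.81
R: 0.19×51 + 0.81×162 = 9.69 + 131.22 = 140.91 → 141
G: 0.19×62 + 0.81×141 = 11.78 + 114.21 = 125.99 → 126
B: 0.19×179 + 0.81×210 = 34.01 + 170.10 = 204.11 → 204
= RGB(141, 126, 204)


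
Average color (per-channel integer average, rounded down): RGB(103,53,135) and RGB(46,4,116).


Midpoint: each channel = ⌊(C₁+C₂)/2⌋
R: ⌊(103+46)/2⌋ = 74
G: ⌊(53+4)/2⌋ = 28
B: ⌊(135+116)/2⌋ = 125
= RGB(74, 28, 125)


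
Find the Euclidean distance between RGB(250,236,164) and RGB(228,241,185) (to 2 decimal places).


d = √[(R₁-R₂)² + (G₁-G₂)² + (B₁-B₂)²]
d = √[(250-228)² + (236-241)² + (164-185)²]
d = √[484 + 25 + 441]
d = √950
d ≈ 30.82


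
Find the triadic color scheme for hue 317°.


Triadic: equally spaced at 120° intervals
H1 = 317°
H2 = (317 + 120) mod 360 = 77°
H3 = (317 + 240) mod 360 = 197°
Triadic = 317°, 77°, 197°
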